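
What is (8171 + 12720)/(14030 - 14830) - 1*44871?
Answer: -35917691/800 ≈ -44897.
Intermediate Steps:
(8171 + 12720)/(14030 - 14830) - 1*44871 = 20891/(-800) - 44871 = 20891*(-1/800) - 44871 = -20891/800 - 44871 = -35917691/800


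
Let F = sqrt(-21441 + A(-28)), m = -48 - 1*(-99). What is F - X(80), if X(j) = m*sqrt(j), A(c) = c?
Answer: -204*sqrt(5) + I*sqrt(21469) ≈ -456.16 + 146.52*I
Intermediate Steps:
m = 51 (m = -48 + 99 = 51)
X(j) = 51*sqrt(j)
F = I*sqrt(21469) (F = sqrt(-21441 - 28) = sqrt(-21469) = I*sqrt(21469) ≈ 146.52*I)
F - X(80) = I*sqrt(21469) - 51*sqrt(80) = I*sqrt(21469) - 51*4*sqrt(5) = I*sqrt(21469) - 204*sqrt(5) = -204*sqrt(5) + I*sqrt(21469)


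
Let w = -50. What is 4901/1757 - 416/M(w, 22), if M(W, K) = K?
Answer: -311545/19327 ≈ -16.120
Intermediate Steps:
4901/1757 - 416/M(w, 22) = 4901/1757 - 416/22 = 4901*(1/1757) - 416*1/22 = 4901/1757 - 208/11 = -311545/19327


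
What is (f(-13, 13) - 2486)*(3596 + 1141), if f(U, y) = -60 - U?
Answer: -11998821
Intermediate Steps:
(f(-13, 13) - 2486)*(3596 + 1141) = ((-60 - 1*(-13)) - 2486)*(3596 + 1141) = ((-60 + 13) - 2486)*4737 = (-47 - 2486)*4737 = -2533*4737 = -11998821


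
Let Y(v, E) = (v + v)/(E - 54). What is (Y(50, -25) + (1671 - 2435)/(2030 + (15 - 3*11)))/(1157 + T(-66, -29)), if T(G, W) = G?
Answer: -65389/43353067 ≈ -0.0015083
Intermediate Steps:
Y(v, E) = 2*v/(-54 + E) (Y(v, E) = (2*v)/(-54 + E) = 2*v/(-54 + E))
(Y(50, -25) + (1671 - 2435)/(2030 + (15 - 3*11)))/(1157 + T(-66, -29)) = (2*50/(-54 - 25) + (1671 - 2435)/(2030 + (15 - 3*11)))/(1157 - 66) = (2*50/(-79) - 764/(2030 + (15 - 33)))/1091 = (2*50*(-1/79) - 764/(2030 - 18))*(1/1091) = (-100/79 - 764/2012)*(1/1091) = (-100/79 - 764*1/2012)*(1/1091) = (-100/79 - 191/503)*(1/1091) = -65389/39737*1/1091 = -65389/43353067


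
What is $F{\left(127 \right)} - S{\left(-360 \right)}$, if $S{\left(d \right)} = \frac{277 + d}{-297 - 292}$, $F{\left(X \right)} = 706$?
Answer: $\frac{415751}{589} \approx 705.86$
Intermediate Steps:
$S{\left(d \right)} = - \frac{277}{589} - \frac{d}{589}$ ($S{\left(d \right)} = \frac{277 + d}{-589} = \left(277 + d\right) \left(- \frac{1}{589}\right) = - \frac{277}{589} - \frac{d}{589}$)
$F{\left(127 \right)} - S{\left(-360 \right)} = 706 - \left(- \frac{277}{589} - - \frac{360}{589}\right) = 706 - \left(- \frac{277}{589} + \frac{360}{589}\right) = 706 - \frac{83}{589} = \frac{415751}{589}$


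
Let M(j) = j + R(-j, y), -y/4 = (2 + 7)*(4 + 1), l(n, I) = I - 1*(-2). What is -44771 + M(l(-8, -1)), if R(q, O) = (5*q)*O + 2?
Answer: -43868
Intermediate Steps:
l(n, I) = 2 + I (l(n, I) = I + 2 = 2 + I)
y = -180 (y = -4*(2 + 7)*(4 + 1) = -36*5 = -4*45 = -180)
R(q, O) = 2 + 5*O*q (R(q, O) = 5*O*q + 2 = 2 + 5*O*q)
M(j) = 2 + 901*j (M(j) = j + (2 + 5*(-180)*(-j)) = j + (2 + 900*j) = 2 + 901*j)
-44771 + M(l(-8, -1)) = -44771 + (2 + 901*(2 - 1)) = -44771 + (2 + 901*1) = -44771 + (2 + 901) = -44771 + 903 = -43868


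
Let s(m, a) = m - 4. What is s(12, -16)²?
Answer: 64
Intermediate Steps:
s(m, a) = -4 + m (s(m, a) = m - 1*4 = m - 4 = -4 + m)
s(12, -16)² = (-4 + 12)² = 8² = 64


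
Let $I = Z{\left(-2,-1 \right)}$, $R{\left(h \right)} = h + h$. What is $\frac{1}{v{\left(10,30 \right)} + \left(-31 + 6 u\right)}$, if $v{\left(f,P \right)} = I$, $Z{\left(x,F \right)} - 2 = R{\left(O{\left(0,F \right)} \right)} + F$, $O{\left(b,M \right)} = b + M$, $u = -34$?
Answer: $- \frac{1}{236} \approx -0.0042373$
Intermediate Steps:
$O{\left(b,M \right)} = M + b$
$R{\left(h \right)} = 2 h$
$Z{\left(x,F \right)} = 2 + 3 F$ ($Z{\left(x,F \right)} = 2 + \left(2 \left(F + 0\right) + F\right) = 2 + \left(2 F + F\right) = 2 + 3 F$)
$I = -1$ ($I = 2 + 3 \left(-1\right) = 2 - 3 = -1$)
$v{\left(f,P \right)} = -1$
$\frac{1}{v{\left(10,30 \right)} + \left(-31 + 6 u\right)} = \frac{1}{-1 + \left(-31 + 6 \left(-34\right)\right)} = \frac{1}{-1 - 235} = \frac{1}{-236} = - \frac{1}{236}$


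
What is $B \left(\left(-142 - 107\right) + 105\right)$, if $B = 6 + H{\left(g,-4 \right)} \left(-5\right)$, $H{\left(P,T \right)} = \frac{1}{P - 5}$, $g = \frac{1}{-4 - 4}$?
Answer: $- \frac{41184}{41} \approx -1004.5$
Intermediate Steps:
$g = - \frac{1}{8}$ ($g = \frac{1}{-8} = - \frac{1}{8} \approx -0.125$)
$H{\left(P,T \right)} = \frac{1}{-5 + P}$
$B = \frac{286}{41}$ ($B = 6 + \frac{1}{-5 - \frac{1}{8}} \left(-5\right) = 6 + \frac{1}{- \frac{41}{8}} \left(-5\right) = 6 - - \frac{40}{41} = 6 + \frac{40}{41} = \frac{286}{41} \approx 6.9756$)
$B \left(\left(-142 - 107\right) + 105\right) = \frac{286 \left(\left(-142 - 107\right) + 105\right)}{41} = \frac{286 \left(-249 + 105\right)}{41} = \frac{286}{41} \left(-144\right) = - \frac{41184}{41}$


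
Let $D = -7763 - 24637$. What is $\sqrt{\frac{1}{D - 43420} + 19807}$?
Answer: $\frac{3 \sqrt{3162887615305}}{37910} \approx 140.74$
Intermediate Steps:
$D = -32400$ ($D = -7763 - 24637 = -32400$)
$\sqrt{\frac{1}{D - 43420} + 19807} = \sqrt{\frac{1}{-32400 - 43420} + 19807} = \sqrt{\frac{1}{-75820} + 19807} = \sqrt{- \frac{1}{75820} + 19807} = \sqrt{\frac{1501766739}{75820}} = \frac{3 \sqrt{3162887615305}}{37910}$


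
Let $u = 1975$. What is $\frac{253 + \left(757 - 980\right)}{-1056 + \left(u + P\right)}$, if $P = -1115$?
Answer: $- \frac{15}{98} \approx -0.15306$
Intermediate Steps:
$\frac{253 + \left(757 - 980\right)}{-1056 + \left(u + P\right)} = \frac{253 + \left(757 - 980\right)}{-1056 + \left(1975 - 1115\right)} = \frac{253 + \left(757 - 980\right)}{-1056 + 860} = \frac{253 - 223}{-196} = 30 \left(- \frac{1}{196}\right) = - \frac{15}{98}$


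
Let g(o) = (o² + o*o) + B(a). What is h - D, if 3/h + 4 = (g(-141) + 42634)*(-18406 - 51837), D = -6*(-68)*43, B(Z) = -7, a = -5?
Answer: -101531523315867/5787250531 ≈ -17544.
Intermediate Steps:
g(o) = -7 + 2*o² (g(o) = (o² + o*o) - 7 = (o² + o²) - 7 = 2*o² - 7 = -7 + 2*o²)
D = 17544 (D = 408*43 = 17544)
h = -3/5787250531 (h = 3/(-4 + ((-7 + 2*(-141)²) + 42634)*(-18406 - 51837)) = 3/(-4 + ((-7 + 2*19881) + 42634)*(-70243)) = 3/(-4 + ((-7 + 39762) + 42634)*(-70243)) = 3/(-4 + (39755 + 42634)*(-70243)) = 3/(-4 + 82389*(-70243)) = 3/(-4 - 5787250527) = 3/(-5787250531) = 3*(-1/5787250531) = -3/5787250531 ≈ -5.1838e-10)
h - D = -3/5787250531 - 1*17544 = -3/5787250531 - 17544 = -101531523315867/5787250531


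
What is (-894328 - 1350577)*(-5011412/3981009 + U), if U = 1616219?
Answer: -14444116956789466895/3981009 ≈ -3.6283e+12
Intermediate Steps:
(-894328 - 1350577)*(-5011412/3981009 + U) = (-894328 - 1350577)*(-5011412/3981009 + 1616219) = -2244905*(-5011412*1/3981009 + 1616219) = -2244905*(-5011412/3981009 + 1616219) = -2244905*6434177373559/3981009 = -14444116956789466895/3981009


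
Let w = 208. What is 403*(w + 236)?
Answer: 178932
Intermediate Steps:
403*(w + 236) = 403*(208 + 236) = 403*444 = 178932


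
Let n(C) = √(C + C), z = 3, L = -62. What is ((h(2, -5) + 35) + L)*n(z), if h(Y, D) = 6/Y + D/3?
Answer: -77*√6/3 ≈ -62.870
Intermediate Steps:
h(Y, D) = 6/Y + D/3 (h(Y, D) = 6/Y + D*(⅓) = 6/Y + D/3)
n(C) = √2*√C (n(C) = √(2*C) = √2*√C)
((h(2, -5) + 35) + L)*n(z) = (((6/2 + (⅓)*(-5)) + 35) - 62)*(√2*√3) = (((6*(½) - 5/3) + 35) - 62)*√6 = (((3 - 5/3) + 35) - 62)*√6 = ((4/3 + 35) - 62)*√6 = (109/3 - 62)*√6 = -77*√6/3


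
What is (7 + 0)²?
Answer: 49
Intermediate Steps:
(7 + 0)² = 7² = 49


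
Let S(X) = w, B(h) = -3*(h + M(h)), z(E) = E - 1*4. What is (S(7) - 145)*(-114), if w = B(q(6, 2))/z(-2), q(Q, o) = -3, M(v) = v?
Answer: 16872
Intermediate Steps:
z(E) = -4 + E (z(E) = E - 4 = -4 + E)
B(h) = -6*h (B(h) = -3*(h + h) = -6*h)
w = -3 (w = (-6*(-3))/(-4 - 2) = 18/(-6) = 18*(-⅙) = -3)
S(X) = -3
(S(7) - 145)*(-114) = (-3 - 145)*(-114) = -148*(-114) = 16872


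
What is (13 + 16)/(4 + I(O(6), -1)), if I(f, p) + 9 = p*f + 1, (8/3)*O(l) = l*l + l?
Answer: -116/79 ≈ -1.4684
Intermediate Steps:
O(l) = 3*l/8 + 3*l²/8 (O(l) = 3*(l*l + l)/8 = 3*(l² + l)/8 = 3*(l + l²)/8 = 3*l/8 + 3*l²/8)
I(f, p) = -8 + f*p (I(f, p) = -9 + (p*f + 1) = -9 + (f*p + 1) = -9 + (1 + f*p) = -8 + f*p)
(13 + 16)/(4 + I(O(6), -1)) = (13 + 16)/(4 + (-8 + ((3/8)*6*(1 + 6))*(-1))) = 29/(4 + (-8 + ((3/8)*6*7)*(-1))) = 29/(4 + (-8 + (63/4)*(-1))) = 29/(4 + (-8 - 63/4)) = 29/(4 - 95/4) = 29/(-79/4) = -4/79*29 = -116/79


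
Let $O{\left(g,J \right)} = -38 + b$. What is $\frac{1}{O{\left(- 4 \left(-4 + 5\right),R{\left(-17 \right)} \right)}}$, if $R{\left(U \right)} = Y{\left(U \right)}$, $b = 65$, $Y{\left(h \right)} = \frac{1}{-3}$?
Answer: $\frac{1}{27} \approx 0.037037$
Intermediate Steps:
$Y{\left(h \right)} = - \frac{1}{3}$
$R{\left(U \right)} = - \frac{1}{3}$
$O{\left(g,J \right)} = 27$ ($O{\left(g,J \right)} = -38 + 65 = 27$)
$\frac{1}{O{\left(- 4 \left(-4 + 5\right),R{\left(-17 \right)} \right)}} = \frac{1}{27}$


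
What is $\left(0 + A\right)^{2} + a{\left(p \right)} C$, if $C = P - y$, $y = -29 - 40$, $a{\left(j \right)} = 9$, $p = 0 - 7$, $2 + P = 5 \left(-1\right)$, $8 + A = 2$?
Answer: $594$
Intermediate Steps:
$A = -6$ ($A = -8 + 2 = -6$)
$P = -7$ ($P = -2 + 5 \left(-1\right) = -2 - 5 = -7$)
$p = -7$ ($p = 0 - 7 = -7$)
$y = -69$ ($y = -29 - 40 = -69$)
$C = 62$ ($C = -7 - -69 = -7 + 69 = 62$)
$\left(0 + A\right)^{2} + a{\left(p \right)} C = \left(0 - 6\right)^{2} + 9 \cdot 62 = \left(-6\right)^{2} + 558 = 36 + 558 = 594$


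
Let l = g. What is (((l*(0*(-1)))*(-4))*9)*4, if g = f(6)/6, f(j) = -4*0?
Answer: 0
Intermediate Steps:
f(j) = 0
g = 0 (g = 0/6 = 0*(1/6) = 0)
l = 0
(((l*(0*(-1)))*(-4))*9)*4 = (((0*(0*(-1)))*(-4))*9)*4 = (((0*0)*(-4))*9)*4 = ((0*(-4))*9)*4 = (0*9)*4 = 0*4 = 0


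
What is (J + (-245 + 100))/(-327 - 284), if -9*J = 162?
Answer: 163/611 ≈ 0.26678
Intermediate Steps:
J = -18 (J = -1/9*162 = -18)
(J + (-245 + 100))/(-327 - 284) = (-18 + (-245 + 100))/(-327 - 284) = (-18 - 145)/(-611) = -163*(-1/611) = 163/611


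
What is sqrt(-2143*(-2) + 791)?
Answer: sqrt(5077) ≈ 71.253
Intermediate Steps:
sqrt(-2143*(-2) + 791) = sqrt(4286 + 791) = sqrt(5077)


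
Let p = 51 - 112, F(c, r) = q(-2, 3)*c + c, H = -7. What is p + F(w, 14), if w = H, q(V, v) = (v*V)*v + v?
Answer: 37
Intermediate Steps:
q(V, v) = v + V*v² (q(V, v) = (V*v)*v + v = V*v² + v = v + V*v²)
w = -7
F(c, r) = -14*c (F(c, r) = (3*(1 - 2*3))*c + c = (3*(1 - 6))*c + c = (3*(-5))*c + c = -15*c + c = -14*c)
p = -61
p + F(w, 14) = -61 - 14*(-7) = -61 + 98 = 37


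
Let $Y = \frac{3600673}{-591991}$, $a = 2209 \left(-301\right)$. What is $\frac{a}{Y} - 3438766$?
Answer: $- \frac{11988251745699}{3600673} \approx -3.3294 \cdot 10^{6}$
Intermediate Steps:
$a = -664909$
$Y = - \frac{3600673}{591991}$ ($Y = 3600673 \left(- \frac{1}{591991}\right) = - \frac{3600673}{591991} \approx -6.0823$)
$\frac{a}{Y} - 3438766 = - \frac{664909}{- \frac{3600673}{591991}} - 3438766 = \left(-664909\right) \left(- \frac{591991}{3600673}\right) - 3438766 = \frac{393620143819}{3600673} - 3438766 = - \frac{11988251745699}{3600673}$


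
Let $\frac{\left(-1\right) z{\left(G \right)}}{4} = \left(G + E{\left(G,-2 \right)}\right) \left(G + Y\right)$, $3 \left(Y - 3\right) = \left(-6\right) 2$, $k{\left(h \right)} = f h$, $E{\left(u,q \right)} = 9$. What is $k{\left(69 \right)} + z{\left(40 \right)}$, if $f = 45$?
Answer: $-4539$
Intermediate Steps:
$k{\left(h \right)} = 45 h$
$Y = -1$ ($Y = 3 + \frac{\left(-6\right) 2}{3} = 3 + \frac{1}{3} \left(-12\right) = 3 - 4 = -1$)
$z{\left(G \right)} = - 4 \left(-1 + G\right) \left(9 + G\right)$ ($z{\left(G \right)} = - 4 \left(G + 9\right) \left(G - 1\right) = - 4 \left(9 + G\right) \left(-1 + G\right) = - 4 \left(-1 + G\right) \left(9 + G\right)$)
$k{\left(69 \right)} + z{\left(40 \right)} = 45 \cdot 69 - \left(1244 + 6400\right) = 3105 - 7644 = -4539$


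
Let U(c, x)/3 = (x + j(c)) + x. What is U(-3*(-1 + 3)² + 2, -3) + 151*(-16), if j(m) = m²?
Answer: -2134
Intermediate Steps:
U(c, x) = 3*c² + 6*x (U(c, x) = 3*((x + c²) + x) = 3*(c² + 2*x) = 3*c² + 6*x)
U(-3*(-1 + 3)² + 2, -3) + 151*(-16) = (3*(-3*(-1 + 3)² + 2)² + 6*(-3)) + 151*(-16) = (3*(-3*2² + 2)² - 18) - 2416 = (3*(-3*4 + 2)² - 18) - 2416 = (3*(-12 + 2)² - 18) - 2416 = (3*(-10)² - 18) - 2416 = (3*100 - 18) - 2416 = (300 - 18) - 2416 = 282 - 2416 = -2134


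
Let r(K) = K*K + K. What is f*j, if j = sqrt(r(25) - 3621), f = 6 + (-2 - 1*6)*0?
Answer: 6*I*sqrt(2971) ≈ 327.04*I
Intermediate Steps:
r(K) = K + K**2 (r(K) = K**2 + K = K + K**2)
f = 6 (f = 6 + (-2 - 6)*0 = 6 - 8*0 = 6 + 0 = 6)
j = I*sqrt(2971) (j = sqrt(25*(1 + 25) - 3621) = sqrt(25*26 - 3621) = sqrt(650 - 3621) = sqrt(-2971) = I*sqrt(2971) ≈ 54.507*I)
f*j = 6*(I*sqrt(2971)) = 6*I*sqrt(2971)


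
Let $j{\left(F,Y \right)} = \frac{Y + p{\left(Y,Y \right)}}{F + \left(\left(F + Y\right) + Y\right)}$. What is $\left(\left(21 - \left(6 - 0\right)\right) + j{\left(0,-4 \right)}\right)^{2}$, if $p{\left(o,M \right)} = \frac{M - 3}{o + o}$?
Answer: $\frac{970225}{4096} \approx 236.87$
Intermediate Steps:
$p{\left(o,M \right)} = \frac{-3 + M}{2 o}$
$j{\left(F,Y \right)} = \frac{Y + \frac{-3 + Y}{2 Y}}{2 F + 2 Y}$ ($j{\left(F,Y \right)} = \frac{Y + \frac{-3 + Y}{2 Y}}{F + \left(\left(F + Y\right) + Y\right)} = \frac{Y + \frac{-3 + Y}{2 Y}}{F + \left(F + 2 Y\right)} = \frac{Y + \frac{-3 + Y}{2 Y}}{2 F + 2 Y}$)
$\left(\left(21 - \left(6 - 0\right)\right) + j{\left(0,-4 \right)}\right)^{2} = \left(\left(21 - \left(6 - 0\right)\right) + \frac{-3 - 4 + 2 \left(-4\right)^{2}}{4 \left(-4\right) \left(0 - 4\right)}\right)^{2} = \left(\left(21 - \left(6 + 0\right)\right) + \frac{1}{4} \left(- \frac{1}{4}\right) \frac{1}{-4} \left(-3 - 4 + 2 \cdot 16\right)\right)^{2} = \left(\left(21 - 6\right) + \frac{1}{4} \left(- \frac{1}{4}\right) \left(- \frac{1}{4}\right) \left(-3 - 4 + 32\right)\right)^{2} = \left(\left(21 - 6\right) + \frac{1}{4} \left(- \frac{1}{4}\right) \left(- \frac{1}{4}\right) 25\right)^{2} = \left(15 + \frac{25}{64}\right)^{2} = \left(\frac{985}{64}\right)^{2} = \frac{970225}{4096}$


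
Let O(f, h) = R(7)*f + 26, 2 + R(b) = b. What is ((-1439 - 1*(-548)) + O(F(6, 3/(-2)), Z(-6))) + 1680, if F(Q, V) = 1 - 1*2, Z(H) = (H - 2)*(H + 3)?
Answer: 810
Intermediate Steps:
R(b) = -2 + b
Z(H) = (-2 + H)*(3 + H)
F(Q, V) = -1 (F(Q, V) = 1 - 2 = -1)
O(f, h) = 26 + 5*f (O(f, h) = (-2 + 7)*f + 26 = 5*f + 26 = 26 + 5*f)
((-1439 - 1*(-548)) + O(F(6, 3/(-2)), Z(-6))) + 1680 = ((-1439 - 1*(-548)) + (26 + 5*(-1))) + 1680 = ((-1439 + 548) + (26 - 5)) + 1680 = (-891 + 21) + 1680 = -870 + 1680 = 810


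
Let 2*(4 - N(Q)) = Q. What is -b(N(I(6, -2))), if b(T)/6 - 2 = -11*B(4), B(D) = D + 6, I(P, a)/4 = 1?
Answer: 648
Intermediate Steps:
I(P, a) = 4 (I(P, a) = 4*1 = 4)
N(Q) = 4 - Q/2
B(D) = 6 + D
b(T) = -648 (b(T) = 12 + 6*(-11*(6 + 4)) = 12 + 6*(-11*10) = 12 + 6*(-110) = 12 - 660 = -648)
-b(N(I(6, -2))) = -1*(-648) = 648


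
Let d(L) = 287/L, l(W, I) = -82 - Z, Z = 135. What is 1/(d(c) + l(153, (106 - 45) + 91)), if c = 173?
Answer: -173/37254 ≈ -0.0046438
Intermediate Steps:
l(W, I) = -217 (l(W, I) = -82 - 1*135 = -82 - 135 = -217)
1/(d(c) + l(153, (106 - 45) + 91)) = 1/(287/173 - 217) = 1/(-37254/173) = -173/37254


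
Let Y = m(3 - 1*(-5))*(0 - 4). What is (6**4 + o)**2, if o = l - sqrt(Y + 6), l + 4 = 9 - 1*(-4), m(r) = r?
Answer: (1305 - I*sqrt(26))**2 ≈ 1.703e+6 - 1.331e+4*I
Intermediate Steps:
Y = -32 (Y = (3 - 1*(-5))*(0 - 4) = (3 + 5)*(-4) = 8*(-4) = -32)
l = 9 (l = -4 + (9 - 1*(-4)) = -4 + (9 + 4) = -4 + 13 = 9)
o = 9 - I*sqrt(26) (o = 9 - sqrt(-32 + 6) = 9 - sqrt(-26) = 9 - I*sqrt(26) ≈ 9.0 - 5.099*I)
(6**4 + o)**2 = (6**4 + (9 - I*sqrt(26)))**2 = (1296 + (9 - I*sqrt(26)))**2 = (1305 - I*sqrt(26))**2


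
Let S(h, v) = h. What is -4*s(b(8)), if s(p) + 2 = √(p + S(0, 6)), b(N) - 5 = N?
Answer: 8 - 4*√13 ≈ -6.4222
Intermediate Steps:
b(N) = 5 + N
s(p) = -2 + √p (s(p) = -2 + √(p + 0) = -2 + √p)
-4*s(b(8)) = -4*(-2 + √(5 + 8)) = -4*(-2 + √13) = 8 - 4*√13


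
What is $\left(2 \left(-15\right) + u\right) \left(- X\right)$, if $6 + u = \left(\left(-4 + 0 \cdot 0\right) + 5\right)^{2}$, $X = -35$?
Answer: $-1225$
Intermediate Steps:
$u = -5$ ($u = -6 + \left(\left(-4 + 0 \cdot 0\right) + 5\right)^{2} = -6 + \left(\left(-4 + 0\right) + 5\right)^{2} = -6 + \left(-4 + 5\right)^{2} = -6 + 1^{2} = -6 + 1 = -5$)
$\left(2 \left(-15\right) + u\right) \left(- X\right) = \left(2 \left(-15\right) - 5\right) \left(\left(-1\right) \left(-35\right)\right) = \left(-30 - 5\right) 35 = \left(-35\right) 35 = -1225$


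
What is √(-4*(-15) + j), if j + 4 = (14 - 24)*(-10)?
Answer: 2*√39 ≈ 12.490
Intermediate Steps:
j = 96 (j = -4 + (14 - 24)*(-10) = -4 - 10*(-10) = -4 + 100 = 96)
√(-4*(-15) + j) = √(-4*(-15) + 96) = √(60 + 96) = √156 = 2*√39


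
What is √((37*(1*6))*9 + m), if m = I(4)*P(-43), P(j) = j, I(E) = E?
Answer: √1826 ≈ 42.732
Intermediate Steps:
m = -172 (m = 4*(-43) = -172)
√((37*(1*6))*9 + m) = √((37*(1*6))*9 - 172) = √((37*6)*9 - 172) = √(222*9 - 172) = √(1998 - 172) = √1826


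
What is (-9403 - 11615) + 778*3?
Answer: -18684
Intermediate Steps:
(-9403 - 11615) + 778*3 = -21018 + 2334 = -18684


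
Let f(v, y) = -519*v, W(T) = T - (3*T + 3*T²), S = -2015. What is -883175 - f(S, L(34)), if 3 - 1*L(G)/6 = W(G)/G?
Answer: -1928960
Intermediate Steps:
W(T) = -3*T² - 2*T (W(T) = T + (-3*T - 3*T²) = -3*T² - 2*T)
L(G) = 30 + 18*G (L(G) = 18 - 6*(-G*(2 + 3*G))/G = 18 - 6*(-2 - 3*G) = 18 + (12 + 18*G) = 30 + 18*G)
-883175 - f(S, L(34)) = -883175 - (-519)*(-2015) = -883175 - 1*1045785 = -883175 - 1045785 = -1928960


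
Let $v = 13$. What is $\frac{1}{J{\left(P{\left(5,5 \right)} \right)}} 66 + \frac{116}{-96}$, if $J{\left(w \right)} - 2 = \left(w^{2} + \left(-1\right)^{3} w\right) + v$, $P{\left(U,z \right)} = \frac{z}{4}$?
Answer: $\frac{18239}{5880} \approx 3.1019$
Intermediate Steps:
$P{\left(U,z \right)} = \frac{z}{4}$ ($P{\left(U,z \right)} = z \frac{1}{4} = \frac{z}{4}$)
$J{\left(w \right)} = 15 + w^{2} - w$ ($J{\left(w \right)} = 2 + \left(\left(w^{2} + \left(-1\right)^{3} w\right) + 13\right) = 2 + \left(\left(w^{2} - w\right) + 13\right) = 2 + \left(13 + w^{2} - w\right) = 15 + w^{2} - w$)
$\frac{1}{J{\left(P{\left(5,5 \right)} \right)}} 66 + \frac{116}{-96} = \frac{1}{15 + \left(\frac{1}{4} \cdot 5\right)^{2} - \frac{1}{4} \cdot 5} \cdot 66 + \frac{116}{-96} = \frac{1}{15 + \left(\frac{5}{4}\right)^{2} - \frac{5}{4}} \cdot 66 + 116 \left(- \frac{1}{96}\right) = \frac{1}{15 + \frac{25}{16} - \frac{5}{4}} \cdot 66 - \frac{29}{24} = \frac{1}{\frac{245}{16}} \cdot 66 - \frac{29}{24} = \frac{16}{245} \cdot 66 - \frac{29}{24} = \frac{1056}{245} - \frac{29}{24} = \frac{18239}{5880}$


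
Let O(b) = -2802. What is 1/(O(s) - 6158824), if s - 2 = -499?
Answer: -1/6161626 ≈ -1.6229e-7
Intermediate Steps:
s = -497 (s = 2 - 499 = -497)
1/(O(s) - 6158824) = 1/(-2802 - 6158824) = 1/(-6161626) = -1/6161626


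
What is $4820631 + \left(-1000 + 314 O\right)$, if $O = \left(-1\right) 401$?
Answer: $4693717$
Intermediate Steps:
$O = -401$
$4820631 + \left(-1000 + 314 O\right) = 4820631 + \left(-1000 + 314 \left(-401\right)\right) = 4820631 - 126914 = 4693717$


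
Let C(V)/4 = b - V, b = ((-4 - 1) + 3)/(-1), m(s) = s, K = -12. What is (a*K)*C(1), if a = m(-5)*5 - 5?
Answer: 1440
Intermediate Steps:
b = 2 (b = (-5 + 3)*(-1) = -2*(-1) = 2)
a = -30 (a = -5*5 - 5 = -25 - 5 = -30)
C(V) = 8 - 4*V (C(V) = 4*(2 - V) = 8 - 4*V)
(a*K)*C(1) = (-30*(-12))*(8 - 4*1) = 360*(8 - 4) = 360*4 = 1440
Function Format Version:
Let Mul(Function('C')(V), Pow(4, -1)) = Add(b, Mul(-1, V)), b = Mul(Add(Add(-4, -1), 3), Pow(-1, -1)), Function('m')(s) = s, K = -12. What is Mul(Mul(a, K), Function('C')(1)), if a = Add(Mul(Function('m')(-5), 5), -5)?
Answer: 1440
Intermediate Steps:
b = 2 (b = Mul(Add(-5, 3), -1) = Mul(-2, -1) = 2)
a = -30 (a = Add(Mul(-5, 5), -5) = Add(-25, -5) = -30)
Function('C')(V) = Add(8, Mul(-4, V)) (Function('C')(V) = Mul(4, Add(2, Mul(-1, V))) = Add(8, Mul(-4, V)))
Mul(Mul(a, K), Function('C')(1)) = Mul(Mul(-30, -12), Add(8, Mul(-4, 1))) = Mul(360, Add(8, -4)) = Mul(360, 4) = 1440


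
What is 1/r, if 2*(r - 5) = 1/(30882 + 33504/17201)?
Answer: 1062469572/5312365061 ≈ 0.20000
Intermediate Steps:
r = 5312365061/1062469572 (r = 5 + 1/(2*(30882 + 33504/17201)) = 5 + 1/(2*(531234786/17201)) = 5 + (1/2)*(17201/531234786) = 5 + 17201/1062469572 = 5312365061/1062469572 ≈ 5.0000)
1/r = 1/(5312365061/1062469572) = 1062469572/5312365061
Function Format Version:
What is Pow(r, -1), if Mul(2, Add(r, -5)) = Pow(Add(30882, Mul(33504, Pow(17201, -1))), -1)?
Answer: Rational(1062469572, 5312365061) ≈ 0.20000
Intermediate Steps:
r = Rational(5312365061, 1062469572) (r = Add(5, Mul(Rational(1, 2), Pow(Add(30882, Mul(33504, Pow(17201, -1))), -1))) = Add(5, Mul(Rational(1, 2), Pow(Add(30882, Mul(33504, Rational(1, 17201))), -1))) = Add(5, Mul(Rational(1, 2), Pow(Add(30882, Rational(33504, 17201)), -1))) = Add(5, Mul(Rational(1, 2), Pow(Rational(531234786, 17201), -1))) = Add(5, Mul(Rational(1, 2), Rational(17201, 531234786))) = Add(5, Rational(17201, 1062469572)) = Rational(5312365061, 1062469572) ≈ 5.0000)
Pow(r, -1) = Pow(Rational(5312365061, 1062469572), -1) = Rational(1062469572, 5312365061)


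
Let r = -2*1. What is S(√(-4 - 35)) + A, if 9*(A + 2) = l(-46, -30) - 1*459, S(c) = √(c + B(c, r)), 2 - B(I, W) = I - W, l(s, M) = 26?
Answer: -451/9 ≈ -50.111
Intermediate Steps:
r = -2
B(I, W) = 2 + W - I (B(I, W) = 2 - (I - W) = 2 + (W - I) = 2 + W - I)
S(c) = 0 (S(c) = √(c + (2 - 2 - c)) = √(c - c) = √0 = 0)
A = -451/9 (A = -2 + (26 - 1*459)/9 = -2 + (26 - 459)/9 = -2 + (⅑)*(-433) = -2 - 433/9 = -451/9 ≈ -50.111)
S(√(-4 - 35)) + A = 0 - 451/9 = -451/9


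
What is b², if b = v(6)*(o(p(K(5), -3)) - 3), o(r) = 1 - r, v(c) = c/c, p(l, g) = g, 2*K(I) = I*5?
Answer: 1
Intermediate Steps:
K(I) = 5*I/2 (K(I) = (I*5)/2 = (5*I)/2 = 5*I/2)
v(c) = 1
b = 1 (b = 1*((1 - 1*(-3)) - 3) = 1*((1 + 3) - 3) = 1*(4 - 3) = 1*1 = 1)
b² = 1² = 1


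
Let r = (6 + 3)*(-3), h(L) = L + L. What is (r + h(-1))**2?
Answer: 841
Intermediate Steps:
h(L) = 2*L
r = -27 (r = 9*(-3) = -27)
(r + h(-1))**2 = (-27 + 2*(-1))**2 = (-27 - 2)**2 = (-29)**2 = 841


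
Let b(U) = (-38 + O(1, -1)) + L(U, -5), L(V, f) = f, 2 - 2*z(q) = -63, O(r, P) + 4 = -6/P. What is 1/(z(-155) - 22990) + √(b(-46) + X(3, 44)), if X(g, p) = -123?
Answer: -2/45915 + 2*I*√41 ≈ -4.3559e-5 + 12.806*I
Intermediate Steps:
O(r, P) = -4 - 6/P
z(q) = 65/2 (z(q) = 1 - ½*(-63) = 1 + 63/2 = 65/2)
b(U) = -41 (b(U) = (-38 + (-4 - 6/(-1))) - 5 = (-38 + (-4 - 6*(-1))) - 5 = (-38 + (-4 + 6)) - 5 = (-38 + 2) - 5 = -36 - 5 = -41)
1/(z(-155) - 22990) + √(b(-46) + X(3, 44)) = 1/(65/2 - 22990) + √(-41 - 123) = 1/(-45915/2) + √(-164) = -2/45915 + 2*I*√41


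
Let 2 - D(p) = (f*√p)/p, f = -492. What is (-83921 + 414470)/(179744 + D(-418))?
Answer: 6208852927893/3376251322438 + 40657527*I*√418/3376251322438 ≈ 1.839 + 0.0002462*I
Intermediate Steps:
D(p) = 2 + 492/√p (D(p) = 2 - (-492*√p)/p = 2 - (-492)/√p = 2 + 492/√p)
(-83921 + 414470)/(179744 + D(-418)) = (-83921 + 414470)/(179744 + (2 + 492/√(-418))) = 330549/(179744 + (2 + 492*(-I*√418/418))) = 330549/(179744 + (2 - 246*I*√418/209)) = 330549/(179746 - 246*I*√418/209)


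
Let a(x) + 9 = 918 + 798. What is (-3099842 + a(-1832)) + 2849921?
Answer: -248214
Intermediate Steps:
a(x) = 1707 (a(x) = -9 + (918 + 798) = -9 + 1716 = 1707)
(-3099842 + a(-1832)) + 2849921 = (-3099842 + 1707) + 2849921 = -3098135 + 2849921 = -248214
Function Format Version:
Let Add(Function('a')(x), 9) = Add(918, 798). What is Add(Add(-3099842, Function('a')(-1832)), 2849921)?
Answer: -248214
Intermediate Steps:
Function('a')(x) = 1707 (Function('a')(x) = Add(-9, Add(918, 798)) = Add(-9, 1716) = 1707)
Add(Add(-3099842, Function('a')(-1832)), 2849921) = Add(Add(-3099842, 1707), 2849921) = Add(-3098135, 2849921) = -248214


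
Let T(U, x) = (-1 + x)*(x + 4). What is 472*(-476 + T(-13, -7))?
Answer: -213344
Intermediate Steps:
T(U, x) = (-1 + x)*(4 + x)
472*(-476 + T(-13, -7)) = 472*(-476 + (-4 + (-7)² + 3*(-7))) = 472*(-476 + (-4 + 49 - 21)) = 472*(-476 + 24) = 472*(-452) = -213344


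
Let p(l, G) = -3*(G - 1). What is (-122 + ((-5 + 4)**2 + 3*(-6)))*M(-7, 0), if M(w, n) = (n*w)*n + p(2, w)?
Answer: -3336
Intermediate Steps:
p(l, G) = 3 - 3*G (p(l, G) = -3*(-1 + G) = 3 - 3*G)
M(w, n) = 3 - 3*w + w*n**2 (M(w, n) = (n*w)*n + (3 - 3*w) = w*n**2 + (3 - 3*w) = 3 - 3*w + w*n**2)
(-122 + ((-5 + 4)**2 + 3*(-6)))*M(-7, 0) = (-122 + ((-5 + 4)**2 + 3*(-6)))*(3 - 3*(-7) - 7*0**2) = (-122 + ((-1)**2 - 18))*(3 + 21 - 7*0) = (-122 + (1 - 18))*(3 + 21 + 0) = (-122 - 17)*24 = -139*24 = -3336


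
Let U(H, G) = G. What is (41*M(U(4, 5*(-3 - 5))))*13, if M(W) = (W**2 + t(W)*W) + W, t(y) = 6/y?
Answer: 834678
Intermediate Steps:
M(W) = 6 + W + W**2 (M(W) = (W**2 + (6/W)*W) + W = (W**2 + 6) + W = (6 + W**2) + W = 6 + W + W**2)
(41*M(U(4, 5*(-3 - 5))))*13 = (41*(6 + (5*(-3 - 5))*(1 + 5*(-3 - 5))))*13 = (41*(6 + (5*(-8))*(1 + 5*(-8))))*13 = (41*(6 - 40*(1 - 40)))*13 = (41*(6 - 40*(-39)))*13 = (41*(6 + 1560))*13 = (41*1566)*13 = 64206*13 = 834678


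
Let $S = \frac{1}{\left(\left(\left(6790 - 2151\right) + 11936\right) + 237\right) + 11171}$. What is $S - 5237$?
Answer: $- \frac{146546970}{27983} \approx -5237.0$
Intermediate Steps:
$S = \frac{1}{27983}$ ($S = \frac{1}{\left(\left(\left(6790 - 2151\right) + 11936\right) + 237\right) + 11171} = \frac{1}{\left(\left(4639 + 11936\right) + 237\right) + 11171} = \frac{1}{\left(16575 + 237\right) + 11171} = \frac{1}{16812 + 11171} = \frac{1}{27983} \approx 3.5736 \cdot 10^{-5}$)
$S - 5237 = \frac{1}{27983} - 5237 = - \frac{146546970}{27983}$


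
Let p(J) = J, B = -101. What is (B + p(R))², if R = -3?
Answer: 10816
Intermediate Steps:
(B + p(R))² = (-101 - 3)² = (-104)² = 10816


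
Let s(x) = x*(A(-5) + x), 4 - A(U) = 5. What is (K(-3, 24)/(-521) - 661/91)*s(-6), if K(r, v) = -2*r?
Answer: -2069562/6773 ≈ -305.56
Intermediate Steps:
A(U) = -1 (A(U) = 4 - 1*5 = 4 - 5 = -1)
s(x) = x*(-1 + x)
(K(-3, 24)/(-521) - 661/91)*s(-6) = (-2*(-3)/(-521) - 661/91)*(-6*(-1 - 6)) = (6*(-1/521) - 661*1/91)*(-6*(-7)) = (-6/521 - 661/91)*42 = -344927/47411*42 = -2069562/6773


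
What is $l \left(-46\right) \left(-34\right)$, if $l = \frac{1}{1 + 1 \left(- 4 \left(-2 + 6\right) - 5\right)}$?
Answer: $- \frac{391}{5} \approx -78.2$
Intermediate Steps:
$l = - \frac{1}{20}$ ($l = \frac{1}{1 + 1 \left(\left(-4\right) 4 - 5\right)} = \frac{1}{1 + 1 \left(-16 - 5\right)} = \frac{1}{1 + 1 \left(-21\right)} = \frac{1}{1 - 21} = \frac{1}{-20} = - \frac{1}{20} \approx -0.05$)
$l \left(-46\right) \left(-34\right) = \left(- \frac{1}{20}\right) \left(-46\right) \left(-34\right) = \frac{23}{10} \left(-34\right) = - \frac{391}{5}$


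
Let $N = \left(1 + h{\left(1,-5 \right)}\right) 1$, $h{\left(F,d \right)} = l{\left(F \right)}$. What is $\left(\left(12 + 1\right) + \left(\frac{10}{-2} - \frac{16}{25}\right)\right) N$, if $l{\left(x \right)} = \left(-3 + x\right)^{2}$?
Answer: $\frac{184}{5} \approx 36.8$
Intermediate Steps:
$h{\left(F,d \right)} = \left(-3 + F\right)^{2}$
$N = 5$ ($N = \left(1 + \left(-3 + 1\right)^{2}\right) 1 = \left(1 + \left(-2\right)^{2}\right) 1 = \left(1 + 4\right) 1 = 5 \cdot 1 = 5$)
$\left(\left(12 + 1\right) + \left(\frac{10}{-2} - \frac{16}{25}\right)\right) N = \left(\left(12 + 1\right) + \left(\frac{10}{-2} - \frac{16}{25}\right)\right) 5 = \left(13 + \left(10 \left(- \frac{1}{2}\right) - \frac{16}{25}\right)\right) 5 = \left(13 - \frac{141}{25}\right) 5 = \frac{184}{25} \cdot 5 = \frac{184}{5}$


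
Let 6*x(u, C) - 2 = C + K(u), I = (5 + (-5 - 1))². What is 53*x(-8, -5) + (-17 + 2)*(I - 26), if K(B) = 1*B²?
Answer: 5483/6 ≈ 913.83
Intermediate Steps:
K(B) = B²
I = 1 (I = (5 - 6)² = (-1)² = 1)
x(u, C) = ⅓ + C/6 + u²/6 (x(u, C) = ⅓ + (C + u²)/6 = ⅓ + (C/6 + u²/6) = ⅓ + C/6 + u²/6)
53*x(-8, -5) + (-17 + 2)*(I - 26) = 53*(⅓ + (⅙)*(-5) + (⅙)*(-8)²) + (-17 + 2)*(1 - 26) = 53*(⅓ - ⅚ + (⅙)*64) - 15*(-25) = 53*(⅓ - ⅚ + 32/3) + 375 = 53*(61/6) + 375 = 3233/6 + 375 = 5483/6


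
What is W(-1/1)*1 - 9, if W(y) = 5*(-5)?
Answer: -34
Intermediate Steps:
W(y) = -25
W(-1/1)*1 - 9 = -25*1 - 9 = -25 - 9 = -34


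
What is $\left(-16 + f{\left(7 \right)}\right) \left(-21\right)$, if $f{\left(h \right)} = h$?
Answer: $189$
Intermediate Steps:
$\left(-16 + f{\left(7 \right)}\right) \left(-21\right) = \left(-16 + 7\right) \left(-21\right) = \left(-9\right) \left(-21\right) = 189$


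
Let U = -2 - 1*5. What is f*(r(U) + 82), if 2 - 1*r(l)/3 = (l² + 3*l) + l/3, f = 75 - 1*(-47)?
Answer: 1342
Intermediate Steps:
f = 122 (f = 75 + 47 = 122)
U = -7 (U = -2 - 5 = -7)
r(l) = 6 - 10*l - 3*l² (r(l) = 6 - 3*((l² + 3*l) + l/3) = 6 - 3*(l² + 10*l/3) = 6 + (-10*l - 3*l²) = 6 - 10*l - 3*l²)
f*(r(U) + 82) = 122*((6 - 10*(-7) - 3*(-7)²) + 82) = 122*((6 + 70 - 3*49) + 82) = 122*((6 + 70 - 147) + 82) = 122*(-71 + 82) = 122*11 = 1342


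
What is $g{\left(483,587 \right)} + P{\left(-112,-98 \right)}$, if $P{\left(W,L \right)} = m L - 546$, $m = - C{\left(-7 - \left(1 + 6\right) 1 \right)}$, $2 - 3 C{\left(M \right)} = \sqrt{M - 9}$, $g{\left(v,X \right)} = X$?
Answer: $\frac{319}{3} - \frac{98 i \sqrt{23}}{3} \approx 106.33 - 156.66 i$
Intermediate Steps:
$C{\left(M \right)} = \frac{2}{3} - \frac{\sqrt{-9 + M}}{3}$ ($C{\left(M \right)} = \frac{2}{3} - \frac{\sqrt{M - 9}}{3} = \frac{2}{3} - \frac{\sqrt{-9 + M}}{3}$)
$m = - \frac{2}{3} + \frac{i \sqrt{23}}{3}$ ($m = - (\frac{2}{3} - \frac{\sqrt{-9 - \left(7 + \left(1 + 6\right) 1\right)}}{3}) = - (\frac{2}{3} - \frac{\sqrt{-9 - \left(7 + 7 \cdot 1\right)}}{3}) = - (\frac{2}{3} - \frac{\sqrt{-9 - 14}}{3}) = - (\frac{2}{3} - \frac{\sqrt{-23}}{3}) = - (\frac{2}{3} - \frac{i \sqrt{23}}{3}) = - \frac{2}{3} + \frac{i \sqrt{23}}{3} \approx -0.66667 + 1.5986 i$)
$P{\left(W,L \right)} = -546 + L \left(- \frac{2}{3} + \frac{i \sqrt{23}}{3}\right)$ ($P{\left(W,L \right)} = \left(- \frac{2}{3} + \frac{i \sqrt{23}}{3}\right) L - 546 = L \left(- \frac{2}{3} + \frac{i \sqrt{23}}{3}\right) - 546 = -546 + L \left(- \frac{2}{3} + \frac{i \sqrt{23}}{3}\right)$)
$g{\left(483,587 \right)} + P{\left(-112,-98 \right)} = 587 - \left(546 - \frac{98 \left(2 - i \sqrt{23}\right)}{3}\right) = 587 - \left(\frac{1442}{3} + \frac{98 i \sqrt{23}}{3}\right) = \frac{319}{3} - \frac{98 i \sqrt{23}}{3}$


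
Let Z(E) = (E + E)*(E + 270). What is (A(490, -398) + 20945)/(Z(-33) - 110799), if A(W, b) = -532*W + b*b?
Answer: 81331/126441 ≈ 0.64323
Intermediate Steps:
Z(E) = 2*E*(270 + E) (Z(E) = (2*E)*(270 + E) = 2*E*(270 + E))
A(W, b) = b**2 - 532*W (A(W, b) = -532*W + b**2 = b**2 - 532*W)
(A(490, -398) + 20945)/(Z(-33) - 110799) = (((-398)**2 - 532*490) + 20945)/(2*(-33)*(270 - 33) - 110799) = ((158404 - 260680) + 20945)/(2*(-33)*237 - 110799) = (-102276 + 20945)/(-15642 - 110799) = -81331/(-126441) = -81331*(-1/126441) = 81331/126441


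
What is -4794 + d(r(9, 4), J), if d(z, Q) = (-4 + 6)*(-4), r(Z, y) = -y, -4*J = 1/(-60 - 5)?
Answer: -4802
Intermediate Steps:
J = 1/260 (J = -1/(4*(-60 - 5)) = -1/4/(-65) = -1/4*(-1/65) = 1/260 ≈ 0.0038462)
d(z, Q) = -8 (d(z, Q) = 2*(-4) = -8)
-4794 + d(r(9, 4), J) = -4794 - 8 = -4802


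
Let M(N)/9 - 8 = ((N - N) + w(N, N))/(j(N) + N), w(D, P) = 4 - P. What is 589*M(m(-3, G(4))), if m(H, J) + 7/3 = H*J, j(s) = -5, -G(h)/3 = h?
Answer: 3175299/86 ≈ 36922.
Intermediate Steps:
G(h) = -3*h
m(H, J) = -7/3 + H*J
M(N) = 72 + 9*(4 - N)/(-5 + N) (M(N) = 72 + 9*(((N - N) + (4 - N))/(-5 + N)) = 72 + 9*((0 + (4 - N))/(-5 + N)) = 72 + 9*((4 - N)/(-5 + N)) = 72 + 9*(4 - N)/(-5 + N))
589*M(m(-3, G(4))) = 589*(9*(-36 + 7*(-7/3 - (-9)*4))/(-5 + (-7/3 - (-9)*4))) = 589*(9*(-36 + 7*(-7/3 - 3*(-12)))/(-5 + (-7/3 - 3*(-12)))) = 589*(9*(-36 + 7*(-7/3 + 36))/(-5 + (-7/3 + 36))) = 589*(9*(-36 + 7*(101/3))/(-5 + 101/3)) = 589*(9*(-36 + 707/3)/(86/3)) = 589*(9*(3/86)*(599/3)) = 589*(5391/86) = 3175299/86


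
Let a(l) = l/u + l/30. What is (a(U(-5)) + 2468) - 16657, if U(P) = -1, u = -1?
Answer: -425641/30 ≈ -14188.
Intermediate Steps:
a(l) = -29*l/30 (a(l) = l/(-1) + l/30 = l*(-1) + l*(1/30) = -l + l/30 = -29*l/30)
(a(U(-5)) + 2468) - 16657 = (-29/30*(-1) + 2468) - 16657 = (29/30 + 2468) - 16657 = 74069/30 - 16657 = -425641/30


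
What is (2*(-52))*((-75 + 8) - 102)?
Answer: 17576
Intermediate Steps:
(2*(-52))*((-75 + 8) - 102) = -104*(-67 - 102) = -104*(-169) = 17576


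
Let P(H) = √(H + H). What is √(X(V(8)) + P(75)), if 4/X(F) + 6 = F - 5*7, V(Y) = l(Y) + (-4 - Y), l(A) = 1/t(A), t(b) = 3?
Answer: √(-474 + 31205*√6)/79 ≈ 3.4888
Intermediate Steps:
l(A) = ⅓ (l(A) = 1/3 = ⅓)
P(H) = √2*√H (P(H) = √(2*H) = √2*√H)
V(Y) = -11/3 - Y (V(Y) = ⅓ + (-4 - Y) = -11/3 - Y)
X(F) = 4/(-41 + F) (X(F) = 4/(-6 + (F - 5*7)) = 4/(-6 + (F - 35)) = 4/(-6 + (-35 + F)) = 4/(-41 + F))
√(X(V(8)) + P(75)) = √(4/(-41 + (-11/3 - 1*8)) + √2*√75) = √(4/(-41 + (-11/3 - 8)) + √2*(5*√3)) = √(4/(-41 - 35/3) + 5*√6) = √(4/(-158/3) + 5*√6) = √(4*(-3/158) + 5*√6) = √(-6/79 + 5*√6)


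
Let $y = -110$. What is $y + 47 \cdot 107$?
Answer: $4919$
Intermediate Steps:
$y + 47 \cdot 107 = -110 + 47 \cdot 107 = -110 + 5029 = 4919$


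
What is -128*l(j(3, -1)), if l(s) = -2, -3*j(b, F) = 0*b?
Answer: 256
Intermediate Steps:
j(b, F) = 0 (j(b, F) = -0*b = -1/3*0 = 0)
-128*l(j(3, -1)) = -128*(-2) = 256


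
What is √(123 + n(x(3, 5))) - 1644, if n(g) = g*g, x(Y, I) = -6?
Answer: -1644 + √159 ≈ -1631.4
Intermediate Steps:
n(g) = g²
√(123 + n(x(3, 5))) - 1644 = √(123 + (-6)²) - 1644 = √(123 + 36) - 1644 = √159 - 1644 = -1644 + √159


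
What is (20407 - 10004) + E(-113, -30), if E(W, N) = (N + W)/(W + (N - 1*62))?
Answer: 2132758/205 ≈ 10404.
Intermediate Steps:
E(W, N) = (N + W)/(-62 + N + W) (E(W, N) = (N + W)/(W + (N - 62)) = (N + W)/(W + (-62 + N)) = (N + W)/(-62 + N + W))
(20407 - 10004) + E(-113, -30) = (20407 - 10004) + (-30 - 113)/(-62 - 30 - 113) = 10403 - 143/(-205) = 10403 - 1/205*(-143) = 10403 + 143/205 = 2132758/205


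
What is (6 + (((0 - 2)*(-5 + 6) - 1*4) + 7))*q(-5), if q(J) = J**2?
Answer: 175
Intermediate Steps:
(6 + (((0 - 2)*(-5 + 6) - 1*4) + 7))*q(-5) = (6 + (((0 - 2)*(-5 + 6) - 1*4) + 7))*(-5)**2 = (6 + ((-2*1 - 4) + 7))*25 = (6 + ((-2 - 4) + 7))*25 = (6 + (-6 + 7))*25 = (6 + 1)*25 = 7*25 = 175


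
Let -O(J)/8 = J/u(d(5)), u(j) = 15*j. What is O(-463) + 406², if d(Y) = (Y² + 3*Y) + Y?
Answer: 111268004/675 ≈ 1.6484e+5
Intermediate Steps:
d(Y) = Y² + 4*Y
O(J) = -8*J/675 (O(J) = -8*J/(15*(5*(4 + 5))) = -8*J/(15*(5*9)) = -8*J/(15*45) = -8*J/675)
O(-463) + 406² = -8/675*(-463) + 406² = 3704/675 + 164836 = 111268004/675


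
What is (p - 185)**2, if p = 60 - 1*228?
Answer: 124609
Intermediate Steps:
p = -168 (p = 60 - 228 = -168)
(p - 185)**2 = (-168 - 185)**2 = (-353)**2 = 124609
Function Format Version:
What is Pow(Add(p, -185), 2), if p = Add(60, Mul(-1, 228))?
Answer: 124609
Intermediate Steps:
p = -168 (p = Add(60, -228) = -168)
Pow(Add(p, -185), 2) = Pow(Add(-168, -185), 2) = Pow(-353, 2) = 124609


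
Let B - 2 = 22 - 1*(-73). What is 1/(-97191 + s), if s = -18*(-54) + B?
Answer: -1/96122 ≈ -1.0403e-5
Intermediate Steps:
B = 97 (B = 2 + (22 - 1*(-73)) = 2 + (22 + 73) = 2 + 95 = 97)
s = 1069 (s = -18*(-54) + 97 = 972 + 97 = 1069)
1/(-97191 + s) = 1/(-97191 + 1069) = 1/(-96122) = -1/96122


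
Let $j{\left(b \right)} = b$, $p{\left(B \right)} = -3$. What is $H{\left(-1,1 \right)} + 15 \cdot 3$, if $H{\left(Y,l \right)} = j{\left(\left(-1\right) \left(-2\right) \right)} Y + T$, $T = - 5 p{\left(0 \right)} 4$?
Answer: $103$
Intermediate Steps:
$T = 60$ ($T = \left(-5\right) \left(-3\right) 4 = 15 \cdot 4 = 60$)
$H{\left(Y,l \right)} = 60 + 2 Y$ ($H{\left(Y,l \right)} = \left(-1\right) \left(-2\right) Y + 60 = 2 Y + 60 = 60 + 2 Y$)
$H{\left(-1,1 \right)} + 15 \cdot 3 = \left(60 + 2 \left(-1\right)\right) + 15 \cdot 3 = \left(60 - 2\right) + 45 = 58 + 45 = 103$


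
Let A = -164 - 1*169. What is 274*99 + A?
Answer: 26793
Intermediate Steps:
A = -333 (A = -164 - 169 = -333)
274*99 + A = 274*99 - 333 = 27126 - 333 = 26793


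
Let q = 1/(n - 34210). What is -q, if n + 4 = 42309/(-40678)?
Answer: 40678/1391799401 ≈ 2.9227e-5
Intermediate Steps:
n = -205021/40678 (n = -4 + 42309/(-40678) = -4 + 42309*(-1/40678) = -4 - 42309/40678 = -205021/40678 ≈ -5.0401)
q = -40678/1391799401 (q = 1/(-205021/40678 - 34210) = 1/(-1391799401/40678) = -40678/1391799401 ≈ -2.9227e-5)
-q = -1*(-40678/1391799401) = 40678/1391799401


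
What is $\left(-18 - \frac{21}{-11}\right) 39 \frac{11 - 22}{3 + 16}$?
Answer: $\frac{6903}{19} \approx 363.32$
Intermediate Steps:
$\left(-18 - \frac{21}{-11}\right) 39 \frac{11 - 22}{3 + 16} = \left(-18 - - \frac{21}{11}\right) 39 \left(- \frac{11}{19}\right) = \left(-18 + \frac{21}{11}\right) 39 \left(\left(-11\right) \frac{1}{19}\right) = \left(- \frac{177}{11}\right) 39 \left(- \frac{11}{19}\right) = \left(- \frac{6903}{11}\right) \left(- \frac{11}{19}\right) = \frac{6903}{19}$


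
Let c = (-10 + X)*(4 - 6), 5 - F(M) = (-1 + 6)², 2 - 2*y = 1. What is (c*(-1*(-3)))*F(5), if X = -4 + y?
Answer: -1620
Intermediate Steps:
y = ½ (y = 1 - ½*1 = 1 - ½ = ½ ≈ 0.50000)
X = -7/2 (X = -4 + ½ = -7/2 ≈ -3.5000)
F(M) = -20 (F(M) = 5 - (-1 + 6)² = 5 - 1*5² = 5 - 1*25 = 5 - 25 = -20)
c = 27 (c = (-10 - 7/2)*(4 - 6) = -27/2*(-2) = 27)
(c*(-1*(-3)))*F(5) = (27*(-1*(-3)))*(-20) = (27*3)*(-20) = 81*(-20) = -1620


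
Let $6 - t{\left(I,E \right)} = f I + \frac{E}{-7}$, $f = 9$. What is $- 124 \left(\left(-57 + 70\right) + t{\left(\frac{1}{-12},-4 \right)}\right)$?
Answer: $- \frac{16647}{7} \approx -2378.1$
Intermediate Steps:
$t{\left(I,E \right)} = 6 - 9 I + \frac{E}{7}$ ($t{\left(I,E \right)} = 6 - \left(9 I + \frac{E}{-7}\right) = 6 - \left(9 I + E \left(- \frac{1}{7}\right)\right) = 6 - \left(9 I - \frac{E}{7}\right) = 6 + \left(- 9 I + \frac{E}{7}\right) = 6 - 9 I + \frac{E}{7}$)
$- 124 \left(\left(-57 + 70\right) + t{\left(\frac{1}{-12},-4 \right)}\right) = - 124 \left(\left(-57 + 70\right) + \left(6 - \frac{9}{-12} + \frac{1}{7} \left(-4\right)\right)\right) = - 124 \left(13 - - \frac{173}{28}\right) = - 124 \left(13 + \left(6 + \frac{3}{4} - \frac{4}{7}\right)\right) = - 124 \left(13 + \frac{173}{28}\right) = \left(-124\right) \frac{537}{28} = - \frac{16647}{7}$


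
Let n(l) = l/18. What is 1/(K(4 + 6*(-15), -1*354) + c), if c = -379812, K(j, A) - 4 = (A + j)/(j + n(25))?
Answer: -1523/578439664 ≈ -2.6329e-6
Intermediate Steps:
n(l) = l/18 (n(l) = l*(1/18) = l/18)
K(j, A) = 4 + (A + j)/(25/18 + j) (K(j, A) = 4 + (A + j)/(j + (1/18)*25) = 4 + (A + j)/(j + 25/18) = 4 + (A + j)/(25/18 + j))
1/(K(4 + 6*(-15), -1*354) + c) = 1/(2*(50 + 9*(-1*354) + 45*(4 + 6*(-15)))/(25 + 18*(4 + 6*(-15))) - 379812) = 1/(2*(50 + 9*(-354) + 45*(4 - 90))/(25 + 18*(4 - 90)) - 379812) = 1/(2*(50 - 3186 + 45*(-86))/(25 + 18*(-86)) - 379812) = 1/(2*(50 - 3186 - 3870)/(25 - 1548) - 379812) = 1/(2*(-7006)/(-1523) - 379812) = 1/(2*(-1/1523)*(-7006) - 379812) = 1/(14012/1523 - 379812) = 1/(-578439664/1523) = -1523/578439664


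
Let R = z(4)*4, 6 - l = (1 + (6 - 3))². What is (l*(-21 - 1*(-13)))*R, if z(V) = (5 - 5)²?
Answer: 0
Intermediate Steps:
z(V) = 0 (z(V) = 0² = 0)
l = -10 (l = 6 - (1 + (6 - 3))² = 6 - (1 + 3)² = 6 - 1*4² = 6 - 1*16 = 6 - 16 = -10)
R = 0 (R = 0*4 = 0)
(l*(-21 - 1*(-13)))*R = -10*(-21 - 1*(-13))*0 = -10*(-21 + 13)*0 = -10*(-8)*0 = 80*0 = 0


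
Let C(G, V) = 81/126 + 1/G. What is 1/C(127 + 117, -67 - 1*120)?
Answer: 1708/1105 ≈ 1.5457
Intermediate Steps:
C(G, V) = 9/14 + 1/G (C(G, V) = 81*(1/126) + 1/G = 9/14 + 1/G)
1/C(127 + 117, -67 - 1*120) = 1/(9/14 + 1/(127 + 117)) = 1/(9/14 + 1/244) = 1/(1105/1708) = 1708/1105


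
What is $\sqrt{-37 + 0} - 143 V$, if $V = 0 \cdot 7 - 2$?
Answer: $286 + i \sqrt{37} \approx 286.0 + 6.0828 i$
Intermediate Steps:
$V = -2$ ($V = 0 - 2 = -2$)
$\sqrt{-37 + 0} - 143 V = \sqrt{-37 + 0} - -286 = \sqrt{-37} + 286 = i \sqrt{37} + 286 = 286 + i \sqrt{37}$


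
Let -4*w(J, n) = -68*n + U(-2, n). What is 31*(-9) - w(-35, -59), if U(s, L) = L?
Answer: 2837/4 ≈ 709.25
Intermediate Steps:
w(J, n) = 67*n/4 (w(J, n) = -(-68*n + n)/4 = -(-67)*n/4 = 67*n/4)
31*(-9) - w(-35, -59) = 31*(-9) - 67*(-59)/4 = -279 - 1*(-3953/4) = -279 + 3953/4 = 2837/4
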